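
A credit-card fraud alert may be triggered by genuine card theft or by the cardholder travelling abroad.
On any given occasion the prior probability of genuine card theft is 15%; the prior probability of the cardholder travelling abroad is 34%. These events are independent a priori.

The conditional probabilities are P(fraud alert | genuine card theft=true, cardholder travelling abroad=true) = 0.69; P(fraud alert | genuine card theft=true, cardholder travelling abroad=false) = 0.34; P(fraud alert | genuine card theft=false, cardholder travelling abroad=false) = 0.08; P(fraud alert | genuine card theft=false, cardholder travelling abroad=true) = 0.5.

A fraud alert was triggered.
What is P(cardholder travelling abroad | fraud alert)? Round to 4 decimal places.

P(cardholder travelling abroad | fraud alert) ≈ 0.6959

Enumerate the 4 (genuine card theft, cardholder travelling abroad) configurations and weight by the priors:
  P(fraud alert) = 0.08·0.85·0.66 + 0.5·0.85·0.34 + 0.34·0.15·0.66 + 0.69·0.15·0.34
        = 0.044880 + 0.144500 + 0.033660 + 0.035190 = 0.258230
Keeping only the cardholder travelling abroad-present terms gives 0.179690, so
  P(cardholder travelling abroad | fraud alert) = 0.179690 / 0.258230 ≈ 0.6959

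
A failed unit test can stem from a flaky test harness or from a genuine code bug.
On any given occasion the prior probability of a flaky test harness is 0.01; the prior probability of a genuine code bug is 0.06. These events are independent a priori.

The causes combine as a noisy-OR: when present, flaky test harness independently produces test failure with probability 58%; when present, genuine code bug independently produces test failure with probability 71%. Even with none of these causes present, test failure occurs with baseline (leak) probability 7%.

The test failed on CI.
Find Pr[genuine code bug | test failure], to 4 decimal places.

Pr[genuine code bug | test failure] ≈ 0.3826

Under noisy-OR, P(test failure | causes) = 1 − (1−0.07)·∏(1−qᵢ) over the active causes.
By total probability over the 4 (flaky test harness, genuine code bug) configurations:
  P(test failure) = 0.07*0.99*0.94 + 0.7303*0.99*0.06 + 0.6094*0.01*0.94 + 0.886726*0.01*0.06
        = 0.065142 + 0.043380 + 0.005728 + 0.000532 = 0.114782
The terms with genuine code bug present sum to 0.043912, so
  P(genuine code bug | test failure) = 0.043912 / 0.114782 ≈ 0.3826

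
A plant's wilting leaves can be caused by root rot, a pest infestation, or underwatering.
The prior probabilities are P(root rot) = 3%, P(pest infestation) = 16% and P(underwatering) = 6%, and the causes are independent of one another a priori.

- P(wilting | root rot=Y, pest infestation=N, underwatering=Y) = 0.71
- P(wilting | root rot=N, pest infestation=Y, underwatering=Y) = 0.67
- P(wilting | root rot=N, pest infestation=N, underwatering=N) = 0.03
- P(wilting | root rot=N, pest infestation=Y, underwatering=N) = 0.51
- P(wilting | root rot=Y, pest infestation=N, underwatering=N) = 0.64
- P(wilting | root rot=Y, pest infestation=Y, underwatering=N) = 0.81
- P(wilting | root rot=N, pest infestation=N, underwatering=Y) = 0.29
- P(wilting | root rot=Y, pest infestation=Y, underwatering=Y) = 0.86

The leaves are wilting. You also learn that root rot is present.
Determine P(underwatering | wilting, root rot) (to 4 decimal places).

P(underwatering | wilting, root rot) ≈ 0.0656

P(wilting | root rot) = 0.64×0.84×0.94 + 0.71×0.84×0.06 + 0.81×0.16×0.94 + 0.86×0.16×0.06 = 0.505344 + 0.035784 + 0.121824 + 0.008256 = 0.671208
The underwatering-present share is 0.035784 + 0.008256 = 0.044040.
P(underwatering | wilting, root rot) = 0.044040 / 0.671208 ≈ 0.0656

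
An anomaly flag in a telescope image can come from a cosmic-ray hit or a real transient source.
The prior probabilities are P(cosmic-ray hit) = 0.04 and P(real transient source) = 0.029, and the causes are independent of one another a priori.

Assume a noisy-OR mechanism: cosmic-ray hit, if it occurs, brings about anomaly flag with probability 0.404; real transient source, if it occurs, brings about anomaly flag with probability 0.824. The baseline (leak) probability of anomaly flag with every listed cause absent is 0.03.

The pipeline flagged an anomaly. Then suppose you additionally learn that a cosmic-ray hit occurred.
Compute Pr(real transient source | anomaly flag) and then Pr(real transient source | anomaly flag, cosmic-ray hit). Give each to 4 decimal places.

Pr(real transient source | anomaly flag) ≈ 0.3524; Pr(real transient source | anomaly flag, cosmic-ray hit) ≈ 0.0598

Under noisy-OR, P(anomaly flag | causes) = 1 − (1−0.03)·∏(1−qᵢ) over the active causes.
Enumerate the 4 (cosmic-ray hit, real transient source) configurations and weight by the priors:
  P(anomaly flag) = 0.03×0.96×0.971 + 0.82928×0.96×0.029 + 0.42188×0.04×0.971 + 0.898251×0.04×0.029
        = 0.027965 + 0.023087 + 0.016386 + 0.001042 = 0.068480
Keeping only the real transient source-present terms gives 0.024129, so
  P(real transient source | anomaly flag) = 0.024129 / 0.068480 ≈ 0.3524

Now also conditioning on cosmic-ray hit=true:
By total probability over both values of real transient source:
  P(anomaly flag | cosmic-ray hit) = 0.42188×0.971 + 0.898251×0.029
        = 0.409645 + 0.026049 = 0.435694
The terms with real transient source present sum to 0.026049, so
  P(real transient source | anomaly flag, cosmic-ray hit) = 0.026049 / 0.435694 ≈ 0.0598
— cosmic-ray hit explains away the evidence for real transient source.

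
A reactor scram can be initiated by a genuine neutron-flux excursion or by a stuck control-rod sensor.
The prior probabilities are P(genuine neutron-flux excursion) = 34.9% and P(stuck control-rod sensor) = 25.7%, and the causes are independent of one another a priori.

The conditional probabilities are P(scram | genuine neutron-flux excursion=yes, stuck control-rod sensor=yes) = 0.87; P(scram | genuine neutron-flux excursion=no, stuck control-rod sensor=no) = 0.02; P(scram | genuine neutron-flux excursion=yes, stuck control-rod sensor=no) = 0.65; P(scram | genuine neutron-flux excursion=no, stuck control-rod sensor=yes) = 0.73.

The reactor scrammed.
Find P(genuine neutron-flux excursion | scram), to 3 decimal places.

Weight on genuine neutron-flux excursion=true, given the evidence: 0.168550 + 0.078033 = 0.246583
The normalizing constant is 0.02·0.651·0.743 + 0.73·0.651·0.257 + 0.65·0.349·0.743 + 0.87·0.349·0.257 = 0.378391
P(genuine neutron-flux excursion | scram) = 0.246583/0.378391 ≈ 0.652

P(genuine neutron-flux excursion | scram) ≈ 0.652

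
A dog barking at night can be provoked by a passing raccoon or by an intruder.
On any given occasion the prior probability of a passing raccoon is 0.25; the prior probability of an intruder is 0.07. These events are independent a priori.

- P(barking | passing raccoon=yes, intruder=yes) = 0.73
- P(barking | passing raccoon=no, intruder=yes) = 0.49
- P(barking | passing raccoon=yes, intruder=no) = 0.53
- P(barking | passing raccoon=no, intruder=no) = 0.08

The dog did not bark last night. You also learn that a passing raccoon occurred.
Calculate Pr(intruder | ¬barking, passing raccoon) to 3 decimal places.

Pr(intruder | ¬barking, passing raccoon) ≈ 0.041

Sum P(¬barking|·) weighted by the priors over both values of intruder:
  P(¬barking | passing raccoon) = 0.47·0.93 + 0.27·0.07
        = 0.437100 + 0.018900 = 0.456000
The terms with intruder present sum to 0.018900, so
  P(intruder | ¬barking, passing raccoon) = 0.018900 / 0.456000 ≈ 0.041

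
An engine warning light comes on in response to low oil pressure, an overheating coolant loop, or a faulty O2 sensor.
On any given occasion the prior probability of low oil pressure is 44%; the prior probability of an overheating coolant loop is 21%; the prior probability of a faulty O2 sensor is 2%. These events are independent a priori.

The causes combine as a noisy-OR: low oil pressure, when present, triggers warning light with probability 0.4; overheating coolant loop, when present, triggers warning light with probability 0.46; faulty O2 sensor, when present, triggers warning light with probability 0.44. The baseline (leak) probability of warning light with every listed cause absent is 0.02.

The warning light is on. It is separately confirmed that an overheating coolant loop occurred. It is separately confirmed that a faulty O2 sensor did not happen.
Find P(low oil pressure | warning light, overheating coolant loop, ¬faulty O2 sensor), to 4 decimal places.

Under noisy-OR, P(warning light | causes) = 1 − (1−0.02)·∏(1−qᵢ) over the active causes.
Enumerate both values of low oil pressure and weight by the priors:
  P(warning light | overheating coolant loop, ¬faulty O2 sensor) = 0.4708*0.56 + 0.68248*0.44
        = 0.263648 + 0.300291 = 0.563939
Keeping only the low oil pressure-present terms gives 0.300291, so
  P(low oil pressure | warning light, overheating coolant loop, ¬faulty O2 sensor) = 0.300291 / 0.563939 ≈ 0.5325

P(low oil pressure | warning light, overheating coolant loop, ¬faulty O2 sensor) ≈ 0.5325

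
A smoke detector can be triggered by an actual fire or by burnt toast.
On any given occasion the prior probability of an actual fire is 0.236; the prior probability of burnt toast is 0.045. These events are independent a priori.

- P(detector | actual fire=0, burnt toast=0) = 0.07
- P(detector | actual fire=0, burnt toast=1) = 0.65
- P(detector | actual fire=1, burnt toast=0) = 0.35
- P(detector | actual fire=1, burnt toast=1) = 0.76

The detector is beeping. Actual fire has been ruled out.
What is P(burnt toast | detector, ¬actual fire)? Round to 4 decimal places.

Weight on burnt toast=true, given the evidence: 0.65*0.045 = 0.029250
Normalizer over all consistent configurations: 0.07*0.955 + 0.65*0.045 = 0.096100
Posterior = 0.029250 / 0.096100 ≈ 0.3044

P(burnt toast | detector, ¬actual fire) ≈ 0.3044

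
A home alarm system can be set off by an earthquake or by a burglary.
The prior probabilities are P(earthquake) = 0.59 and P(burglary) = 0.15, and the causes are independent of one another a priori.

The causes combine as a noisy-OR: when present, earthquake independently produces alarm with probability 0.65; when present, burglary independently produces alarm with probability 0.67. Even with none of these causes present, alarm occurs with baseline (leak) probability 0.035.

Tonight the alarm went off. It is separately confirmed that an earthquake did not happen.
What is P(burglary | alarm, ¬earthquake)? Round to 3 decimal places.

P(burglary | alarm, ¬earthquake) ≈ 0.775

Under noisy-OR, P(alarm | causes) = 1 − (1−0.035)·∏(1−qᵢ) over the active causes.
Sum P(alarm|·) weighted by the priors over both values of burglary:
  P(alarm | ¬earthquake) = 0.035×0.85 + 0.68155×0.15
        = 0.029750 + 0.102232 = 0.131982
The terms with burglary present sum to 0.102232, so
  P(burglary | alarm, ¬earthquake) = 0.102232 / 0.131982 ≈ 0.775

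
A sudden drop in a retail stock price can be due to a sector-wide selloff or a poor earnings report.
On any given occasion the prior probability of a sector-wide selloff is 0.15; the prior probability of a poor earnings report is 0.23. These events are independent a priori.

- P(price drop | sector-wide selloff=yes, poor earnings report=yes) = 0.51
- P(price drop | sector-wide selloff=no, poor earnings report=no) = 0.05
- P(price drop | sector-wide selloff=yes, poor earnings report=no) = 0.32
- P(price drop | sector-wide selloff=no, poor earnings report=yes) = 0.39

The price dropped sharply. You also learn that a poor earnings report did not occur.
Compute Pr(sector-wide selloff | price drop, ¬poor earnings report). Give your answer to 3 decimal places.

Pr(sector-wide selloff | price drop, ¬poor earnings report) ≈ 0.530

P(price drop | ¬poor earnings report) = 0.05×0.85 + 0.32×0.15 = 0.042500 + 0.048000 = 0.090500
The sector-wide selloff-present share is 0.32×0.15 = 0.048000.
So P(sector-wide selloff | price drop, ¬poor earnings report) = 0.048000/0.090500 ≈ 0.530.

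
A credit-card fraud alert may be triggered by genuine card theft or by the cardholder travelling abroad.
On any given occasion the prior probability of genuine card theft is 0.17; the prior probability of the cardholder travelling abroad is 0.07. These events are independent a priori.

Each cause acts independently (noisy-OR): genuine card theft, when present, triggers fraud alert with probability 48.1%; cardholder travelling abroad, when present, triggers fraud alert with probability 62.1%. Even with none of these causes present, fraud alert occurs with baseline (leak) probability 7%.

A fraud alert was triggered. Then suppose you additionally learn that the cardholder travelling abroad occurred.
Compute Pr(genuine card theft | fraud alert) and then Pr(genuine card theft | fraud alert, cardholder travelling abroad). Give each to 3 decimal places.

Pr(genuine card theft | fraud alert) ≈ 0.500; Pr(genuine card theft | fraud alert, cardholder travelling abroad) ≈ 0.205

Under noisy-OR, P(fraud alert | causes) = 1 − (1−0.07)·∏(1−qᵢ) over the active causes.
For the numerator, keep only genuine card theft=true terms: 0.081790 + 0.009723 = 0.091513
Denominator P(fraud alert): 0.07*0.83*0.93 + 0.64753*0.83*0.07 + 0.51733*0.17*0.93 + 0.817068*0.17*0.07 = 0.183167
Posterior = 0.091513 / 0.183167 ≈ 0.500

Now condition on the additional information:
Weight on genuine card theft=true, given the evidence: 0.817068·0.17 = 0.138902
Denominator P(fraud alert | cardholder travelling abroad): 0.64753·0.83 + 0.817068·0.17 = 0.676352
P(genuine card theft | fraud alert, cardholder travelling abroad) = 0.138902/0.676352 ≈ 0.205
The drop from 0.500 to 0.205 is the explaining-away (discounting) effect.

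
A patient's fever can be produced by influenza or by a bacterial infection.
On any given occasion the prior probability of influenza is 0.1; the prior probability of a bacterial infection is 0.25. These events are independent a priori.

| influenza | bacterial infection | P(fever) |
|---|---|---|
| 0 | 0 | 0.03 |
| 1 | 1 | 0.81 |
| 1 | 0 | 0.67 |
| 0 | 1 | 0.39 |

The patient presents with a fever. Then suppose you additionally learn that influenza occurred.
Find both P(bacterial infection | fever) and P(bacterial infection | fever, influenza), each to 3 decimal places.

Numerator (weight on configurations with bacterial infection): 0.087750 + 0.020250 = 0.108000
Normalizer over all consistent configurations: 0.03*0.9*0.75 + 0.39*0.9*0.25 + 0.67*0.1*0.75 + 0.81*0.1*0.25 = 0.178500
Posterior = 0.108000 / 0.178500 ≈ 0.605

Now condition on the additional information:
For the numerator, keep only bacterial infection=true terms: 0.81·0.25 = 0.202500
Denominator P(fever | influenza): 0.67·0.75 + 0.81·0.25 = 0.705000
P(bacterial infection | fever, influenza) = 0.202500/0.705000 ≈ 0.287
— influenza explains away the evidence for bacterial infection.

P(bacterial infection | fever) ≈ 0.605; P(bacterial infection | fever, influenza) ≈ 0.287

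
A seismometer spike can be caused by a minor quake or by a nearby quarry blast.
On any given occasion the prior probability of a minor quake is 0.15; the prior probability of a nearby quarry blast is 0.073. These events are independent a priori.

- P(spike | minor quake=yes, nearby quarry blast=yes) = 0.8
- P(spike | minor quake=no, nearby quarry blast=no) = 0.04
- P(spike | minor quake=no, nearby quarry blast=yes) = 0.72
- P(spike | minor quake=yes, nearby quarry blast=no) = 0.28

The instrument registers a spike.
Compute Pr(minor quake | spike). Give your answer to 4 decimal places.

Sum P(spike|·) weighted by the priors over the 4 (minor quake, nearby quarry blast) configurations:
  P(spike) = 0.04×0.85×0.927 + 0.72×0.85×0.073 + 0.28×0.15×0.927 + 0.8×0.15×0.073
        = 0.031518 + 0.044676 + 0.038934 + 0.008760 = 0.123888
Configurations with minor quake contribute 0.047694, so
  P(minor quake | spike) = 0.047694 / 0.123888 ≈ 0.3850

Pr(minor quake | spike) ≈ 0.3850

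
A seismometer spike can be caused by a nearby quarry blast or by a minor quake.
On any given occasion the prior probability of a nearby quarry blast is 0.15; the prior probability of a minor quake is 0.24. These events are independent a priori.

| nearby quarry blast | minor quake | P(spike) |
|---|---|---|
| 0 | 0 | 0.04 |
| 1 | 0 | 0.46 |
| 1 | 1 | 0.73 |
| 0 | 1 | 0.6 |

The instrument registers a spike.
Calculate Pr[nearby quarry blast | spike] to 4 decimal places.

Pr[nearby quarry blast | spike] ≈ 0.3468

Sum P(spike|·) weighted by the priors over the 4 (nearby quarry blast, minor quake) configurations:
  P(spike) = 0.04*0.85*0.76 + 0.6*0.85*0.24 + 0.46*0.15*0.76 + 0.73*0.15*0.24
        = 0.025840 + 0.122400 + 0.052440 + 0.026280 = 0.226960
Keeping only the nearby quarry blast-present terms gives 0.078720, so
  P(nearby quarry blast | spike) = 0.078720 / 0.226960 ≈ 0.3468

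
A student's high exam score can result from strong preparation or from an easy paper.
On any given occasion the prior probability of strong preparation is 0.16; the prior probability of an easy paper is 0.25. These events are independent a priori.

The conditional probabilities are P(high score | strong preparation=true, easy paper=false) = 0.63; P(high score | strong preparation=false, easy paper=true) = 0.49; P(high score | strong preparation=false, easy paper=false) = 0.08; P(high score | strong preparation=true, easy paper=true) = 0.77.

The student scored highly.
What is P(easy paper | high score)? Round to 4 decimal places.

Numerator (weight on configurations with easy paper): 0.102900 + 0.030800 = 0.133700
Denominator P(high score): 0.08·0.84·0.75 + 0.49·0.84·0.25 + 0.63·0.16·0.75 + 0.77·0.16·0.25 = 0.259700
Posterior = 0.133700 / 0.259700 ≈ 0.5148

P(easy paper | high score) ≈ 0.5148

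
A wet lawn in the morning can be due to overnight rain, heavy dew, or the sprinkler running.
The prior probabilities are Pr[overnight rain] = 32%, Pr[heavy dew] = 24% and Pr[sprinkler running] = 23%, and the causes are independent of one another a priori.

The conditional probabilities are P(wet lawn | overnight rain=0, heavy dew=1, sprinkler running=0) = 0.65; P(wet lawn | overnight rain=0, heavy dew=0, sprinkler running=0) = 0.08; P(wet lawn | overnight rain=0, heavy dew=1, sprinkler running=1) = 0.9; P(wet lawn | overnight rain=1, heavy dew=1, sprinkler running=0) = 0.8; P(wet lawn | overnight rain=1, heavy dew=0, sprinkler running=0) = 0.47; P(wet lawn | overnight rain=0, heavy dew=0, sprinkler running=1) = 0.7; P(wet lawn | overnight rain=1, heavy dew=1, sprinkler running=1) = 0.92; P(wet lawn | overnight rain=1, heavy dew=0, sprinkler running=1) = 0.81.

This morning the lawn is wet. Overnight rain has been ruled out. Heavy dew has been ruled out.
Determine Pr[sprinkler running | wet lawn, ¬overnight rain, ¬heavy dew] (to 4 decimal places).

Pr[sprinkler running | wet lawn, ¬overnight rain, ¬heavy dew] ≈ 0.7233

By total probability over both values of sprinkler running:
  P(wet lawn | ¬overnight rain, ¬heavy dew) = 0.08*0.77 + 0.7*0.23
        = 0.061600 + 0.161000 = 0.222600
The terms with sprinkler running present sum to 0.161000, so
  P(sprinkler running | wet lawn, ¬overnight rain, ¬heavy dew) = 0.161000 / 0.222600 ≈ 0.7233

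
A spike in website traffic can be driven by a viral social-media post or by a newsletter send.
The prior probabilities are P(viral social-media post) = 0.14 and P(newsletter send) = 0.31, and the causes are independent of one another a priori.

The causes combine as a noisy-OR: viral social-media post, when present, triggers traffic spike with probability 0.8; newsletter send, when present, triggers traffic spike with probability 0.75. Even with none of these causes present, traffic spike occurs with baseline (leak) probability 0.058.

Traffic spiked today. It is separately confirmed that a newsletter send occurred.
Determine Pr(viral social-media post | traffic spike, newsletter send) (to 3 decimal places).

Pr(viral social-media post | traffic spike, newsletter send) ≈ 0.169

Under noisy-OR, P(traffic spike | causes) = 1 − (1−0.058)·∏(1−qᵢ) over the active causes.
Enumerate both values of viral social-media post and weight by the priors:
  P(traffic spike | newsletter send) = 0.7645·0.86 + 0.9529·0.14
        = 0.657470 + 0.133406 = 0.790876
Configurations with viral social-media post contribute 0.133406, so
  P(viral social-media post | traffic spike, newsletter send) = 0.133406 / 0.790876 ≈ 0.169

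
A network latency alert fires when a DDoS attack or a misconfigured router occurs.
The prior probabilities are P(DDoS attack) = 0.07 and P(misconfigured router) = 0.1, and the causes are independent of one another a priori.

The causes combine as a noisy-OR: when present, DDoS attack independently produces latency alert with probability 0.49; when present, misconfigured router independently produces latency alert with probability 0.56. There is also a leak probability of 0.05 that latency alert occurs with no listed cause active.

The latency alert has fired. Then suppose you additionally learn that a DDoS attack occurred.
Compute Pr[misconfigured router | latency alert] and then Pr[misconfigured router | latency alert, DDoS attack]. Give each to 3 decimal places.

Under noisy-OR, P(latency alert | causes) = 1 − (1−0.05)·∏(1−qᵢ) over the active causes.
P(latency alert) = 0.05·0.93·0.9 + 0.582·0.93·0.1 + 0.5155·0.07·0.9 + 0.78682·0.07·0.1 = 0.041850 + 0.054126 + 0.032476 + 0.005508 = 0.133960
Of this, 0.059634 comes from 0.054126 + 0.005508 (the misconfigured router=true cases).
So P(misconfigured router | latency alert) = 0.059634/0.133960 ≈ 0.445.

Now also conditioning on DDoS attack=true:
P(latency alert | DDoS attack) = 0.5155×0.9 + 0.78682×0.1 = 0.463950 + 0.078682 = 0.542632
Restricting to configurations with misconfigured router present: 0.78682×0.1 = 0.078682.
So P(misconfigured router | latency alert, DDoS attack) = 0.078682/0.542632 ≈ 0.145.
— DDoS attack explains away the evidence for misconfigured router.

Pr[misconfigured router | latency alert] ≈ 0.445; Pr[misconfigured router | latency alert, DDoS attack] ≈ 0.145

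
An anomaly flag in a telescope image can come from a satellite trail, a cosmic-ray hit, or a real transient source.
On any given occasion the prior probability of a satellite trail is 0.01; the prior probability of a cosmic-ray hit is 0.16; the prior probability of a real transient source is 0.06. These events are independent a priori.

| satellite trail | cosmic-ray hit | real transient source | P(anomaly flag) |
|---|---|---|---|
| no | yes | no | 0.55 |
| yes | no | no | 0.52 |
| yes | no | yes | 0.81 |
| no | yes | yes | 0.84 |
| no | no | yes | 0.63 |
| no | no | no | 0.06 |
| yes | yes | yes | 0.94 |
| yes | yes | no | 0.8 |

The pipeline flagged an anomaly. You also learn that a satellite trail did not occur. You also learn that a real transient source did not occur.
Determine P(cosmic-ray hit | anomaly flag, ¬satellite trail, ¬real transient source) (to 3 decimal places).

Enumerate both values of cosmic-ray hit and weight by the priors:
  P(anomaly flag | ¬satellite trail, ¬real transient source) = 0.06*0.84 + 0.55*0.16
        = 0.050400 + 0.088000 = 0.138400
Configurations with cosmic-ray hit contribute 0.088000, so
  P(cosmic-ray hit | anomaly flag, ¬satellite trail, ¬real transient source) = 0.088000 / 0.138400 ≈ 0.636

P(cosmic-ray hit | anomaly flag, ¬satellite trail, ¬real transient source) ≈ 0.636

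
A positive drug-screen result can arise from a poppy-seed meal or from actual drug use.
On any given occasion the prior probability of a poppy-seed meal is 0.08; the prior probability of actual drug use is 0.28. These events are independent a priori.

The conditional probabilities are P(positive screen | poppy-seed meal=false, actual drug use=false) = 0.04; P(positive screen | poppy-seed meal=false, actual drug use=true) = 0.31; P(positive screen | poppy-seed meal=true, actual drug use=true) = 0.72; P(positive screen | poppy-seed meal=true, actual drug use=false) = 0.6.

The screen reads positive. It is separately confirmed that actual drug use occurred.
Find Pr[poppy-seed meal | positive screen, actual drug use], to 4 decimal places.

Pr[poppy-seed meal | positive screen, actual drug use] ≈ 0.1680

Enumerate both values of poppy-seed meal and weight by the priors:
  P(positive screen | actual drug use) = 0.31×0.92 + 0.72×0.08
        = 0.285200 + 0.057600 = 0.342800
Configurations with poppy-seed meal contribute 0.057600, so
  P(poppy-seed meal | positive screen, actual drug use) = 0.057600 / 0.342800 ≈ 0.1680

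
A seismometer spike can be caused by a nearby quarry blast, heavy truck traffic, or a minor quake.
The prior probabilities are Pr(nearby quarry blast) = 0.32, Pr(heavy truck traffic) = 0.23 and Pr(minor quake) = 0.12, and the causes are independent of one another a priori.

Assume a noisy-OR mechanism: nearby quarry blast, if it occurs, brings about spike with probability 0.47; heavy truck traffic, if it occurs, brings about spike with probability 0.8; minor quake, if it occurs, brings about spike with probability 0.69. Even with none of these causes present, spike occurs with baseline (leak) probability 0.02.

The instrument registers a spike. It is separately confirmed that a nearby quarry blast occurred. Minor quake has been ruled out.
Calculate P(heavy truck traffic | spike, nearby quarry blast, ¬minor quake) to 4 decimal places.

P(heavy truck traffic | spike, nearby quarry blast, ¬minor quake) ≈ 0.3577

Under noisy-OR, P(spike | causes) = 1 − (1−0.02)·∏(1−qᵢ) over the active causes.
Enumerate both values of heavy truck traffic and weight by the priors:
  P(spike | nearby quarry blast, ¬minor quake) = 0.4806×0.77 + 0.89612×0.23
        = 0.370062 + 0.206108 = 0.576170
Keeping only the heavy truck traffic-present terms gives 0.206108, so
  P(heavy truck traffic | spike, nearby quarry blast, ¬minor quake) = 0.206108 / 0.576170 ≈ 0.3577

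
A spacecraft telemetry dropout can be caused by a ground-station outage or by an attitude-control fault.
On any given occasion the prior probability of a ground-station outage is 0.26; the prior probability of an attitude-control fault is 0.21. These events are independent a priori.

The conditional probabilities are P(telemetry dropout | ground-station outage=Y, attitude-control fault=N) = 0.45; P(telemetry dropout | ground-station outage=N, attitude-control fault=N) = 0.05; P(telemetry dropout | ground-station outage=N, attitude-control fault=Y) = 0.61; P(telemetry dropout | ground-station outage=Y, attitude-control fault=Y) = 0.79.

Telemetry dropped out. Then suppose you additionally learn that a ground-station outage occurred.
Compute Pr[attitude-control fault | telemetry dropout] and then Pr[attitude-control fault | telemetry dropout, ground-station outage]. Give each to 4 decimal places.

Pr[attitude-control fault | telemetry dropout] ≈ 0.5313; Pr[attitude-control fault | telemetry dropout, ground-station outage] ≈ 0.3182

P(telemetry dropout) = 0.05·0.74·0.79 + 0.61·0.74·0.21 + 0.45·0.26·0.79 + 0.79·0.26·0.21 = 0.029230 + 0.094794 + 0.092430 + 0.043134 = 0.259588
The attitude-control fault-present share is 0.094794 + 0.043134 = 0.137928.
P(attitude-control fault | telemetry dropout) = 0.137928 / 0.259588 ≈ 0.5313

Now condition on the additional information:
For the numerator, keep only attitude-control fault=true terms: 0.79×0.21 = 0.165900
The normalizing constant is 0.45×0.79 + 0.79×0.21 = 0.521400
Posterior = 0.165900 / 0.521400 ≈ 0.3182
The drop from 0.5313 to 0.3182 is the explaining-away (discounting) effect.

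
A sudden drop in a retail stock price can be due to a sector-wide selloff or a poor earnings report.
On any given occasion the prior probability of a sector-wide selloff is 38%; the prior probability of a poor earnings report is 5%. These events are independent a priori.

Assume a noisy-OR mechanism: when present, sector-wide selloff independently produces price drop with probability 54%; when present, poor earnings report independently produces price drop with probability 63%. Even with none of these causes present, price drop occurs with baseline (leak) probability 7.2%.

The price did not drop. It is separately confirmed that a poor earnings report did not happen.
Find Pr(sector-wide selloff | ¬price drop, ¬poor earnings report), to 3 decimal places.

Under noisy-OR, P(price drop | causes) = 1 − (1−0.072)·∏(1−qᵢ) over the active causes.
P(¬price drop | ¬poor earnings report) = 0.928·0.62 + 0.42688·0.38 = 0.575360 + 0.162214 = 0.737574
Of this, 0.162214 comes from 0.42688·0.38 (the sector-wide selloff=true cases).
So P(sector-wide selloff | ¬price drop, ¬poor earnings report) = 0.162214/0.737574 ≈ 0.220.

Pr(sector-wide selloff | ¬price drop, ¬poor earnings report) ≈ 0.220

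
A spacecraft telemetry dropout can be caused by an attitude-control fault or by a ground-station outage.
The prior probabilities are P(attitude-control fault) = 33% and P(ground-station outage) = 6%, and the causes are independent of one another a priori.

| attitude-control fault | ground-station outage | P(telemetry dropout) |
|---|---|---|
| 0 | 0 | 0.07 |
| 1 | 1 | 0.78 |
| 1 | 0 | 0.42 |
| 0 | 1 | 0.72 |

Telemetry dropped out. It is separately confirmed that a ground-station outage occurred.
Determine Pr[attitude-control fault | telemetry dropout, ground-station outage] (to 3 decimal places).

Pr[attitude-control fault | telemetry dropout, ground-station outage] ≈ 0.348

By total probability over both values of attitude-control fault:
  P(telemetry dropout | ground-station outage) = 0.72×0.67 + 0.78×0.33
        = 0.482400 + 0.257400 = 0.739800
Configurations with attitude-control fault contribute 0.257400, so
  P(attitude-control fault | telemetry dropout, ground-station outage) = 0.257400 / 0.739800 ≈ 0.348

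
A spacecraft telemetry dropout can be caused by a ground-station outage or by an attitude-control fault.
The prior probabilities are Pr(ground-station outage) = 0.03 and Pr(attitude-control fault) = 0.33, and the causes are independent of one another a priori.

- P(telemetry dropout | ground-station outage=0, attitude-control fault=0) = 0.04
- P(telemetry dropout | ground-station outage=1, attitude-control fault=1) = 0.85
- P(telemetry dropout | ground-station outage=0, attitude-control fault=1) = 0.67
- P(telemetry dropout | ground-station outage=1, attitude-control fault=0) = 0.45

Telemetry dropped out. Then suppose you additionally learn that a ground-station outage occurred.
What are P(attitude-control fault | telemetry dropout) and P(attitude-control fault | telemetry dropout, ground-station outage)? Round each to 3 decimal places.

P(attitude-control fault | telemetry dropout) ≈ 0.864; P(attitude-control fault | telemetry dropout, ground-station outage) ≈ 0.482

P(telemetry dropout) = 0.04*0.97*0.67 + 0.67*0.97*0.33 + 0.45*0.03*0.67 + 0.85*0.03*0.33 = 0.025996 + 0.214467 + 0.009045 + 0.008415 = 0.257923
Restricting to configurations with attitude-control fault present: 0.214467 + 0.008415 = 0.222882.
So P(attitude-control fault | telemetry dropout) = 0.222882/0.257923 ≈ 0.864.

Now condition on the additional information:
P(telemetry dropout | ground-station outage) = 0.45*0.67 + 0.85*0.33 = 0.301500 + 0.280500 = 0.582000
Restricting to configurations with attitude-control fault present: 0.85*0.33 = 0.280500.
So P(attitude-control fault | telemetry dropout, ground-station outage) = 0.280500/0.582000 ≈ 0.482.
— ground-station outage explains away the evidence for attitude-control fault.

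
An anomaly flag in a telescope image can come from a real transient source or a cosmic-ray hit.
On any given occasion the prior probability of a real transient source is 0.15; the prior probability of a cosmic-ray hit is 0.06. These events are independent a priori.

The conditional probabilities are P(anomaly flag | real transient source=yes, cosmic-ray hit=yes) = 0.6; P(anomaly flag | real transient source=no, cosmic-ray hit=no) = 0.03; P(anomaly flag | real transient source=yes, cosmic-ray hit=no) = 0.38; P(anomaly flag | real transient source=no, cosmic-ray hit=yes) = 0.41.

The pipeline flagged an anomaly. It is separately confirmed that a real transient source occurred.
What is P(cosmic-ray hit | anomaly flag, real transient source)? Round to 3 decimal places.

P(cosmic-ray hit | anomaly flag, real transient source) ≈ 0.092

Numerator (weight on configurations with cosmic-ray hit): 0.6×0.06 = 0.036000
Denominator P(anomaly flag | real transient source): 0.38×0.94 + 0.6×0.06 = 0.393200
P(cosmic-ray hit | anomaly flag, real transient source) = 0.036000/0.393200 ≈ 0.092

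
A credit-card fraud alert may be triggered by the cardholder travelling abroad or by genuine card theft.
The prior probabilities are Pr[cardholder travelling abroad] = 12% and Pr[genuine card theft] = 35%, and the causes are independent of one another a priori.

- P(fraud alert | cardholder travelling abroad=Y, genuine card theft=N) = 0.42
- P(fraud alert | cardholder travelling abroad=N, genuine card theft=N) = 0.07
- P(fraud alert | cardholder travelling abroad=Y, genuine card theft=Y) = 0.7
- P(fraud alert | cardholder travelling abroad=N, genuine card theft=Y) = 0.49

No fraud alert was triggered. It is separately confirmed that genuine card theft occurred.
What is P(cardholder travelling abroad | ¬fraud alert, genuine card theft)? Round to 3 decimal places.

Numerator (weight on configurations with cardholder travelling abroad): 0.3·0.12 = 0.036000
The normalizing constant is 0.51·0.88 + 0.3·0.12 = 0.484800
P(cardholder travelling abroad | ¬fraud alert, genuine card theft) = 0.036000/0.484800 ≈ 0.074

P(cardholder travelling abroad | ¬fraud alert, genuine card theft) ≈ 0.074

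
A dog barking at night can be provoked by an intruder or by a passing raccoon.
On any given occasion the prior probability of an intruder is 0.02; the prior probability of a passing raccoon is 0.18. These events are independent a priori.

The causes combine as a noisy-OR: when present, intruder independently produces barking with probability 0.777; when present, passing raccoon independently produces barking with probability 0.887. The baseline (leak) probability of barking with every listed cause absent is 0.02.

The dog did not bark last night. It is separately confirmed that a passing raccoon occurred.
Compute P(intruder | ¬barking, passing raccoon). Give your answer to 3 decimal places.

Under noisy-OR, P(barking | causes) = 1 − (1−0.02)·∏(1−qᵢ) over the active causes.
P(¬barking | passing raccoon) = 0.11074·0.98 + 0.024695·0.02 = 0.108525 + 0.000494 = 0.109019
Restricting to configurations with intruder present: 0.024695·0.02 = 0.000494.
Hence the posterior is 0.000494/0.109019 ≈ 0.005.

P(intruder | ¬barking, passing raccoon) ≈ 0.005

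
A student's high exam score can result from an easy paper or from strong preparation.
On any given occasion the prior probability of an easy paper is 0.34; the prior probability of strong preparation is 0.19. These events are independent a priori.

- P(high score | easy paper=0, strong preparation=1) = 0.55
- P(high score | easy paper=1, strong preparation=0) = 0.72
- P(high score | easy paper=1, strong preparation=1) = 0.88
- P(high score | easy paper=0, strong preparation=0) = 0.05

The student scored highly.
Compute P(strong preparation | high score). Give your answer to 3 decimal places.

P(strong preparation | high score) ≈ 0.359

P(high score) = 0.05×0.66×0.81 + 0.55×0.66×0.19 + 0.72×0.34×0.81 + 0.88×0.34×0.19 = 0.026730 + 0.068970 + 0.198288 + 0.056848 = 0.350836
Of this, 0.125818 comes from 0.068970 + 0.056848 (the strong preparation=true cases).
P(strong preparation | high score) = 0.125818 / 0.350836 ≈ 0.359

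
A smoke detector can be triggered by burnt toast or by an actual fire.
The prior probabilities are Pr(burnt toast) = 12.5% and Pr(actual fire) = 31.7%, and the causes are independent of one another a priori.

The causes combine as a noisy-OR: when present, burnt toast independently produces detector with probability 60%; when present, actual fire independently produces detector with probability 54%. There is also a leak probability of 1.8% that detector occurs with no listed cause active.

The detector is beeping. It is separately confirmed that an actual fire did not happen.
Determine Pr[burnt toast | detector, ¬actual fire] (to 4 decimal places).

Pr[burnt toast | detector, ¬actual fire] ≈ 0.8282

Under noisy-OR, P(detector | causes) = 1 − (1−0.018)·∏(1−qᵢ) over the active causes.
P(detector | ¬actual fire) = 0.018×0.875 + 0.6072×0.125 = 0.015750 + 0.075900 = 0.091650
The burnt toast-present share is 0.6072×0.125 = 0.075900.
P(burnt toast | detector, ¬actual fire) = 0.075900 / 0.091650 ≈ 0.8282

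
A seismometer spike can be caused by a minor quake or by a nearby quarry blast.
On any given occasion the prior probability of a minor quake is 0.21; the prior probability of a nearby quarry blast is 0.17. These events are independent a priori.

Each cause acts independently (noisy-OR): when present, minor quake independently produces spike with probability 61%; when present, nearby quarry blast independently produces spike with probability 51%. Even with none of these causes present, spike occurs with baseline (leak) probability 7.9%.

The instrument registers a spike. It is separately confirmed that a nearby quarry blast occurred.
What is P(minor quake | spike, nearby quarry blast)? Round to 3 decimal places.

Under noisy-OR, P(spike | causes) = 1 − (1−0.079)·∏(1−qᵢ) over the active causes.
P(spike | nearby quarry blast) = 0.54871·0.79 + 0.823997·0.21 = 0.433481 + 0.173039 = 0.606520
Restricting to configurations with minor quake present: 0.823997·0.21 = 0.173039.
P(minor quake | spike, nearby quarry blast) = 0.173039 / 0.606520 ≈ 0.285

P(minor quake | spike, nearby quarry blast) ≈ 0.285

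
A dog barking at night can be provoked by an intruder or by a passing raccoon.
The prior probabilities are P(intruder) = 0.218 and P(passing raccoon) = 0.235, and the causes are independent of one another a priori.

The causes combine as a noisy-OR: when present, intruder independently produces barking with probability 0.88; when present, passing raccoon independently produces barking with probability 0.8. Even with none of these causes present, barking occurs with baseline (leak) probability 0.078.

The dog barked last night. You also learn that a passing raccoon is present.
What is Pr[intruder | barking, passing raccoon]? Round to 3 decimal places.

Under noisy-OR, P(barking | causes) = 1 − (1−0.078)·∏(1−qᵢ) over the active causes.
Sum P(barking|·) weighted by the priors over both values of intruder:
  P(barking | passing raccoon) = 0.8156·0.782 + 0.977872·0.218
        = 0.637799 + 0.213176 = 0.850975
Configurations with intruder contribute 0.213176, so
  P(intruder | barking, passing raccoon) = 0.213176 / 0.850975 ≈ 0.251

Pr[intruder | barking, passing raccoon] ≈ 0.251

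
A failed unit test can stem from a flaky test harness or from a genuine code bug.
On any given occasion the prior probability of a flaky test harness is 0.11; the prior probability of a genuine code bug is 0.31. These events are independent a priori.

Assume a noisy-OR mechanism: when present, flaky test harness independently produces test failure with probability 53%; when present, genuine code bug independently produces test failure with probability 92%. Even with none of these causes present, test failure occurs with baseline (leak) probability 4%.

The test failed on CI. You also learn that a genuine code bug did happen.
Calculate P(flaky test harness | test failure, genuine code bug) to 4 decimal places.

P(flaky test harness | test failure, genuine code bug) ≈ 0.1143

Under noisy-OR, P(test failure | causes) = 1 − (1−0.04)·∏(1−qᵢ) over the active causes.
P(test failure | genuine code bug) = 0.9232*0.89 + 0.963904*0.11 = 0.821648 + 0.106029 = 0.927677
Restricting to configurations with flaky test harness present: 0.963904*0.11 = 0.106029.
So P(flaky test harness | test failure, genuine code bug) = 0.106029/0.927677 ≈ 0.1143.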